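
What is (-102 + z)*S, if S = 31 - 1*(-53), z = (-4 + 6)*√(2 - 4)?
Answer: -8568 + 168*I*√2 ≈ -8568.0 + 237.59*I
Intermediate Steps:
z = 2*I*√2 (z = 2*√(-2) = 2*(I*√2) = 2*I*√2 ≈ 2.8284*I)
S = 84 (S = 31 + 53 = 84)
(-102 + z)*S = (-102 + 2*I*√2)*84 = -8568 + 168*I*√2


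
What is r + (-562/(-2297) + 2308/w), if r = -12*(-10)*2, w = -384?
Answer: 51651463/220512 ≈ 234.23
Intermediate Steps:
r = 240 (r = 120*2 = 240)
r + (-562/(-2297) + 2308/w) = 240 + (-562/(-2297) + 2308/(-384)) = 240 + (-562*(-1/2297) + 2308*(-1/384)) = 240 + (562/2297 - 577/96) = 240 - 1271417/220512 = 51651463/220512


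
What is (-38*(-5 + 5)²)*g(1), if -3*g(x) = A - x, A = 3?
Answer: 0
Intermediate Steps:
g(x) = -1 + x/3 (g(x) = -(3 - x)/3 = -1 + x/3)
(-38*(-5 + 5)²)*g(1) = (-38*(-5 + 5)²)*(-1 + (⅓)*1) = (-38*0²)*(-1 + ⅓) = -38*0*(-⅔) = 0*(-⅔) = 0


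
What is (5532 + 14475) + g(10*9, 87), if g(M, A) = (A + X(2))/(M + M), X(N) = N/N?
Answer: 900337/45 ≈ 20008.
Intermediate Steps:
X(N) = 1
g(M, A) = (1 + A)/(2*M) (g(M, A) = (A + 1)/(M + M) = (1 + A)/((2*M)) = (1 + A)*(1/(2*M)) = (1 + A)/(2*M))
(5532 + 14475) + g(10*9, 87) = (5532 + 14475) + (1 + 87)/(2*((10*9))) = 20007 + (½)*88/90 = 20007 + (½)*(1/90)*88 = 20007 + 22/45 = 900337/45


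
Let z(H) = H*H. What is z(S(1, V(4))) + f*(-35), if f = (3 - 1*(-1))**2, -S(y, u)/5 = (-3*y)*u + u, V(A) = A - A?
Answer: -560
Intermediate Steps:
V(A) = 0
S(y, u) = -5*u + 15*u*y (S(y, u) = -5*((-3*y)*u + u) = -5*(-3*u*y + u) = -5*(u - 3*u*y) = -5*u + 15*u*y)
z(H) = H**2
f = 16 (f = (3 + 1)**2 = 4**2 = 16)
z(S(1, V(4))) + f*(-35) = (5*0*(-1 + 3*1))**2 + 16*(-35) = (5*0*(-1 + 3))**2 - 560 = (5*0*2)**2 - 560 = 0**2 - 560 = 0 - 560 = -560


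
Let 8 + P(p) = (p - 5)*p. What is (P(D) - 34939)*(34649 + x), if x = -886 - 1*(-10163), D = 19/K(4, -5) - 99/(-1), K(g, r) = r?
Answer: -28947190074/25 ≈ -1.1579e+9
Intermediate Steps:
D = 476/5 (D = 19/(-5) - 99/(-1) = 19*(-1/5) - 99*(-1) = -19/5 + 99 = 476/5 ≈ 95.200)
P(p) = -8 + p*(-5 + p) (P(p) = -8 + (p - 5)*p = -8 + (-5 + p)*p = -8 + p*(-5 + p))
x = 9277 (x = -886 + 10163 = 9277)
(P(D) - 34939)*(34649 + x) = ((-8 + (476/5)**2 - 5*476/5) - 34939)*(34649 + 9277) = ((-8 + 226576/25 - 476) - 34939)*43926 = (214476/25 - 34939)*43926 = -658999/25*43926 = -28947190074/25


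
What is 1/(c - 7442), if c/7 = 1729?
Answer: 1/4661 ≈ 0.00021455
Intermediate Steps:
c = 12103 (c = 7*1729 = 12103)
1/(c - 7442) = 1/(12103 - 7442) = 1/4661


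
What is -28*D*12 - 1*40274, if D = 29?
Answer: -50018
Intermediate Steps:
-28*D*12 - 1*40274 = -28*29*12 - 1*40274 = -812*12 - 40274 = -9744 - 40274 = -50018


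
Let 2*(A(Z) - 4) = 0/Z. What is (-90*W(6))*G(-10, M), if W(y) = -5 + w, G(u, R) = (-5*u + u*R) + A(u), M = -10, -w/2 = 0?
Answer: 69300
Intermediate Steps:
w = 0 (w = -2*0 = 0)
A(Z) = 4 (A(Z) = 4 + (0/Z)/2 = 4 + (½)*0 = 4 + 0 = 4)
G(u, R) = 4 - 5*u + R*u (G(u, R) = (-5*u + u*R) + 4 = (-5*u + R*u) + 4 = 4 - 5*u + R*u)
W(y) = -5 (W(y) = -5 + 0 = -5)
(-90*W(6))*G(-10, M) = (-90*(-5))*(4 - 5*(-10) - 10*(-10)) = 450*(4 + 50 + 100) = 450*154 = 69300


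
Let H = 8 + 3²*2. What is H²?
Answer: 676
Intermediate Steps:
H = 26 (H = 8 + 9*2 = 8 + 18 = 26)
H² = 26² = 676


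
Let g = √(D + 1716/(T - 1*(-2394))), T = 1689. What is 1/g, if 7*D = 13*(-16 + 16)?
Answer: √194623/286 ≈ 1.5425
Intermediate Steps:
D = 0 (D = (13*(-16 + 16))/7 = (13*0)/7 = (⅐)*0 = 0)
g = 2*√194623/1361 (g = √(0 + 1716/(1689 - 1*(-2394))) = √(0 + 1716/(1689 + 2394)) = √(0 + 1716/4083) = √(0 + 1716*(1/4083)) = √(0 + 572/1361) = √(572/1361) = 2*√194623/1361 ≈ 0.64829)
1/g = 1/(2*√194623/1361) = √194623/286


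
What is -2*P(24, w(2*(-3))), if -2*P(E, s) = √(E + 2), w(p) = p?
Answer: √26 ≈ 5.0990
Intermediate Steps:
P(E, s) = -√(2 + E)/2 (P(E, s) = -√(E + 2)/2 = -√(2 + E)/2)
-2*P(24, w(2*(-3))) = -(-1)*√(2 + 24) = -(-1)*√26 = √26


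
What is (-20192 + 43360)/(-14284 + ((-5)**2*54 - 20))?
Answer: -11584/6477 ≈ -1.7885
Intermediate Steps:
(-20192 + 43360)/(-14284 + ((-5)**2*54 - 20)) = 23168/(-14284 + (25*54 - 20)) = 23168/(-14284 + (1350 - 20)) = 23168/(-14284 + 1330) = 23168/(-12954) = 23168*(-1/12954) = -11584/6477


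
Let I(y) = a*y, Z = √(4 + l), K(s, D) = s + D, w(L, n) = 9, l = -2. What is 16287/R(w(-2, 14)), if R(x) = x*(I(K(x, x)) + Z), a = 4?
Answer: 65148/2591 - 5429*√2/15546 ≈ 24.650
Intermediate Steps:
K(s, D) = D + s
Z = √2 (Z = √(4 - 2) = √2 ≈ 1.4142)
I(y) = 4*y
R(x) = x*(√2 + 8*x) (R(x) = x*(4*(x + x) + √2) = x*(4*(2*x) + √2) = x*(8*x + √2) = x*(√2 + 8*x))
16287/R(w(-2, 14)) = 16287/((9*(√2 + 8*9))) = 16287/((9*(√2 + 72))) = 16287/((9*(72 + √2))) = 16287/(648 + 9*√2)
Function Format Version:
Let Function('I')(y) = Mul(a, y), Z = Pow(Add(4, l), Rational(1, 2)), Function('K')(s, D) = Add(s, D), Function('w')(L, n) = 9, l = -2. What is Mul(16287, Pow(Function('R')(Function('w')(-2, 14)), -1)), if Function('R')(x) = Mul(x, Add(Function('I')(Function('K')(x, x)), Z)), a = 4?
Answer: Add(Rational(65148, 2591), Mul(Rational(-5429, 15546), Pow(2, Rational(1, 2)))) ≈ 24.650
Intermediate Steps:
Function('K')(s, D) = Add(D, s)
Z = Pow(2, Rational(1, 2)) (Z = Pow(Add(4, -2), Rational(1, 2)) = Pow(2, Rational(1, 2)) ≈ 1.4142)
Function('I')(y) = Mul(4, y)
Function('R')(x) = Mul(x, Add(Pow(2, Rational(1, 2)), Mul(8, x))) (Function('R')(x) = Mul(x, Add(Mul(4, Add(x, x)), Pow(2, Rational(1, 2)))) = Mul(x, Add(Mul(4, Mul(2, x)), Pow(2, Rational(1, 2)))) = Mul(x, Add(Mul(8, x), Pow(2, Rational(1, 2)))) = Mul(x, Add(Pow(2, Rational(1, 2)), Mul(8, x))))
Mul(16287, Pow(Function('R')(Function('w')(-2, 14)), -1)) = Mul(16287, Pow(Mul(9, Add(Pow(2, Rational(1, 2)), Mul(8, 9))), -1)) = Mul(16287, Pow(Mul(9, Add(Pow(2, Rational(1, 2)), 72)), -1)) = Mul(16287, Pow(Mul(9, Add(72, Pow(2, Rational(1, 2)))), -1)) = Mul(16287, Pow(Add(648, Mul(9, Pow(2, Rational(1, 2)))), -1))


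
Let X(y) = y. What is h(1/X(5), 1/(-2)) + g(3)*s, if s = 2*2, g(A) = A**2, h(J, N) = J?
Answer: 181/5 ≈ 36.200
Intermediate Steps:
s = 4
h(1/X(5), 1/(-2)) + g(3)*s = 1/5 + 3**2*4 = 1*(1/5) + 9*4 = 1/5 + 36 = 181/5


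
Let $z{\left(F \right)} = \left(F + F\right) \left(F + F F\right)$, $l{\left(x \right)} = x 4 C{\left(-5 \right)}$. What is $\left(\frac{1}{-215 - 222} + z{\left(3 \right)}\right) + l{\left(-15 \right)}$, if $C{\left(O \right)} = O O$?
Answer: $- \frac{624037}{437} \approx -1428.0$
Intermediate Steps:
$C{\left(O \right)} = O^{2}$
$l{\left(x \right)} = 100 x$ ($l{\left(x \right)} = x 4 \left(-5\right)^{2} = 4 x 25 = 100 x$)
$z{\left(F \right)} = 2 F \left(F + F^{2}\right)$
$\left(\frac{1}{-215 - 222} + z{\left(3 \right)}\right) + l{\left(-15 \right)} = \left(\frac{1}{-215 - 222} + 2 \cdot 3^{2} \left(1 + 3\right)\right) + 100 \left(-15\right) = \left(\frac{1}{-437} + 2 \cdot 9 \cdot 4\right) - 1500 = \left(- \frac{1}{437} + 72\right) - 1500 = \frac{31463}{437} - 1500 = - \frac{624037}{437}$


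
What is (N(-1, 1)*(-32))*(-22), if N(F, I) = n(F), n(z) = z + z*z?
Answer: 0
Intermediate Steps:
n(z) = z + z**2
N(F, I) = F*(1 + F)
(N(-1, 1)*(-32))*(-22) = (-(1 - 1)*(-32))*(-22) = (-1*0*(-32))*(-22) = (0*(-32))*(-22) = 0*(-22) = 0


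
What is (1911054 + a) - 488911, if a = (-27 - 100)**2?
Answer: 1438272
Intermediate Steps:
a = 16129 (a = (-127)**2 = 16129)
(1911054 + a) - 488911 = (1911054 + 16129) - 488911 = 1927183 - 488911 = 1438272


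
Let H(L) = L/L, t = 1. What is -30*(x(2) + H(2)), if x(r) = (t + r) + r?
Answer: -180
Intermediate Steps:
H(L) = 1
x(r) = 1 + 2*r (x(r) = (1 + r) + r = 1 + 2*r)
-30*(x(2) + H(2)) = -30*((1 + 2*2) + 1) = -30*((1 + 4) + 1) = -30*(5 + 1) = -30*6 = -180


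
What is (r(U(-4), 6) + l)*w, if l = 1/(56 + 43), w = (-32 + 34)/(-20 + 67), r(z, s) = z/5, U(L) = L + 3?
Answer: -4/495 ≈ -0.0080808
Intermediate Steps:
U(L) = 3 + L
r(z, s) = z/5 (r(z, s) = z*(1/5) = z/5)
w = 2/47 ≈ 0.042553
l = 1/99 ≈ 0.010101
(r(U(-4), 6) + l)*w = ((3 - 4)/5 + 1/99)*(2/47) = ((1/5)*(-1) + 1/99)*(2/47) = (-1/5 + 1/99)*(2/47) = -94/495*2/47 = -4/495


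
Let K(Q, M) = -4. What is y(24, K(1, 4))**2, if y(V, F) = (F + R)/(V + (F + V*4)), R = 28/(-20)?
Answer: 729/336400 ≈ 0.0021671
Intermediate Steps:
R = -7/5 (R = 28*(-1/20) = -7/5 ≈ -1.4000)
y(V, F) = (-7/5 + F)/(F + 5*V) (y(V, F) = (F - 7/5)/(V + (F + V*4)) = (-7/5 + F)/(V + (F + 4*V)) = (-7/5 + F)/(F + 5*V))
y(24, K(1, 4))**2 = ((-7/5 - 4)/(-4 + 5*24))**2 = (-27/5/(-4 + 120))**2 = (-27/5/116)**2 = ((1/116)*(-27/5))**2 = (-27/580)**2 = 729/336400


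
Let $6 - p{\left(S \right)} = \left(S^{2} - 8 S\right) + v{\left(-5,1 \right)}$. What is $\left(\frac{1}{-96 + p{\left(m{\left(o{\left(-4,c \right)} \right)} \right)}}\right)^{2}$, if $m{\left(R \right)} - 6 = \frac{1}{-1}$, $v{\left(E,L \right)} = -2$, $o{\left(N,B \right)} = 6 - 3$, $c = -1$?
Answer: $\frac{1}{5329} \approx 0.00018765$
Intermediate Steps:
$o{\left(N,B \right)} = 3$ ($o{\left(N,B \right)} = 6 - 3 = 3$)
$m{\left(R \right)} = 5$ ($m{\left(R \right)} = 6 + \frac{1}{-1} = 6 - 1 = 5$)
$p{\left(S \right)} = 8 - S^{2} + 8 S$ ($p{\left(S \right)} = 6 - \left(\left(S^{2} - 8 S\right) - 2\right) = 6 - \left(-2 + S^{2} - 8 S\right) = 6 + \left(2 - S^{2} + 8 S\right) = 8 - S^{2} + 8 S$)
$\left(\frac{1}{-96 + p{\left(m{\left(o{\left(-4,c \right)} \right)} \right)}}\right)^{2} = \left(\frac{1}{-96 + \left(8 - 5^{2} + 8 \cdot 5\right)}\right)^{2} = \left(\frac{1}{-96 + \left(8 - 25 + 40\right)}\right)^{2} = \left(\frac{1}{-96 + 23}\right)^{2} = \left(\frac{1}{-73}\right)^{2} = \left(- \frac{1}{73}\right)^{2} = \frac{1}{5329}$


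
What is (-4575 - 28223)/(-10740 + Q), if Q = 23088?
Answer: -16399/6174 ≈ -2.6561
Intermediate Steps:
(-4575 - 28223)/(-10740 + Q) = (-4575 - 28223)/(-10740 + 23088) = -32798/12348 = -32798*1/12348 = -16399/6174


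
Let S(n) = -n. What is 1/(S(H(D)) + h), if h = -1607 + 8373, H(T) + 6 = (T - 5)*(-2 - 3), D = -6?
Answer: 1/6717 ≈ 0.00014888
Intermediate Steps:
H(T) = 19 - 5*T (H(T) = -6 + (T - 5)*(-2 - 3) = -6 + (-5 + T)*(-5) = -6 + (25 - 5*T) = 19 - 5*T)
h = 6766
1/(S(H(D)) + h) = 1/(-(19 - 5*(-6)) + 6766) = 1/(-(19 + 30) + 6766) = 1/(-1*49 + 6766) = 1/(-49 + 6766) = 1/6717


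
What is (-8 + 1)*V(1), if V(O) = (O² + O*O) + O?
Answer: -21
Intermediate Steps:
V(O) = O + 2*O² (V(O) = (O² + O²) + O = 2*O² + O = O + 2*O²)
(-8 + 1)*V(1) = (-8 + 1)*(1*(1 + 2*1)) = -7*(1 + 2) = -7*3 = -21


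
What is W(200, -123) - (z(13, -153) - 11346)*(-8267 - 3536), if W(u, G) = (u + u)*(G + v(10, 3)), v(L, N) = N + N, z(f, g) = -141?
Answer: -135627861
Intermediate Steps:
v(L, N) = 2*N
W(u, G) = 2*u*(6 + G) (W(u, G) = (u + u)*(G + 2*3) = (2*u)*(G + 6) = (2*u)*(6 + G) = 2*u*(6 + G))
W(200, -123) - (z(13, -153) - 11346)*(-8267 - 3536) = 2*200*(6 - 123) - (-141 - 11346)*(-8267 - 3536) = 2*200*(-117) - (-11487)*(-11803) = -46800 - 1*135581061 = -46800 - 135581061 = -135627861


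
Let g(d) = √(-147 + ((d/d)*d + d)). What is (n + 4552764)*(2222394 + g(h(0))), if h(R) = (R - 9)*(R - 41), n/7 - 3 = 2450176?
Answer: 48234877156698 + 21704017*√591 ≈ 4.8235e+13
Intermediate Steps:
n = 17151253 (n = 21 + 7*2450176 = 21 + 17151232 = 17151253)
h(R) = (-41 + R)*(-9 + R) (h(R) = (-9 + R)*(-41 + R) = (-41 + R)*(-9 + R))
g(d) = √(-147 + 2*d) (g(d) = √(-147 + (1*d + d)) = √(-147 + (d + d)) = √(-147 + 2*d))
(n + 4552764)*(2222394 + g(h(0))) = (17151253 + 4552764)*(2222394 + √(-147 + 2*(369 + 0² - 50*0))) = 21704017*(2222394 + √(-147 + 2*(369 + 0 + 0))) = 21704017*(2222394 + √(-147 + 2*369)) = 21704017*(2222394 + √(-147 + 738)) = 21704017*(2222394 + √591) = 48234877156698 + 21704017*√591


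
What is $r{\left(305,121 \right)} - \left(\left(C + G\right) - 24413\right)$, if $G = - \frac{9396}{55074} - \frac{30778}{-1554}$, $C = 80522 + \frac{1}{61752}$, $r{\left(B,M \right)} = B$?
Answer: $- \frac{2731763010789555}{48935598824} \approx -55824.0$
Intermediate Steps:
$C = \frac{4972394545}{61752}$ ($C = 80522 + \frac{1}{61752} = \frac{4972394545}{61752} \approx 80522.0$)
$G = \frac{140038849}{7132083}$ ($G = \left(-9396\right) \frac{1}{55074} - - \frac{15389}{777} = - \frac{1566}{9179} + \frac{15389}{777} = \frac{140038849}{7132083} \approx 19.635$)
$r{\left(305,121 \right)} - \left(\left(C + G\right) - 24413\right) = 305 - \left(\left(\frac{4972394545}{61752} + \frac{140038849}{7132083}\right) - 24413\right) = 305 - \left(\frac{3941353142521187}{48935598824} - 24413\right) = 305 - \frac{2746688368430875}{48935598824} = - \frac{2731763010789555}{48935598824}$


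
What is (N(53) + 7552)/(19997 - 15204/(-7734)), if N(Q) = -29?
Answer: 9697147/25778667 ≈ 0.37617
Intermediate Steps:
(N(53) + 7552)/(19997 - 15204/(-7734)) = (-29 + 7552)/(19997 - 15204/(-7734)) = 7523/(19997 - 15204*(-1/7734)) = 7523/(19997 + 2534/1289) = 7523/(25778667/1289) = 7523*(1289/25778667) = 9697147/25778667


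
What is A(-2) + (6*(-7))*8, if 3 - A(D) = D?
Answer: -331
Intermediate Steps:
A(D) = 3 - D
A(-2) + (6*(-7))*8 = (3 - 1*(-2)) + (6*(-7))*8 = (3 + 2) - 42*8 = 5 - 336 = -331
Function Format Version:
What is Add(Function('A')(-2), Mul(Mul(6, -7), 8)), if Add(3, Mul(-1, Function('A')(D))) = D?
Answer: -331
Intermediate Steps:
Function('A')(D) = Add(3, Mul(-1, D))
Add(Function('A')(-2), Mul(Mul(6, -7), 8)) = Add(Add(3, Mul(-1, -2)), Mul(Mul(6, -7), 8)) = Add(Add(3, 2), Mul(-42, 8)) = Add(5, -336) = -331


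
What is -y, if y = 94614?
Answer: -94614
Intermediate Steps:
-y = -1*94614 = -94614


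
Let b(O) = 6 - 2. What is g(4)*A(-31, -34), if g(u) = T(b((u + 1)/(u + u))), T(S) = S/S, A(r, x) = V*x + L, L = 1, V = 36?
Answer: -1223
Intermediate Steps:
A(r, x) = 1 + 36*x (A(r, x) = 36*x + 1 = 1 + 36*x)
b(O) = 4
T(S) = 1
g(u) = 1
g(4)*A(-31, -34) = 1*(1 + 36*(-34)) = 1*(1 - 1224) = 1*(-1223) = -1223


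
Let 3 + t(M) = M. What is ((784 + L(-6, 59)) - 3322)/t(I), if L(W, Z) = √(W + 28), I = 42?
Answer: -846/13 + √22/39 ≈ -64.957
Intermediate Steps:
t(M) = -3 + M
L(W, Z) = √(28 + W)
((784 + L(-6, 59)) - 3322)/t(I) = ((784 + √(28 - 6)) - 3322)/(-3 + 42) = ((784 + √22) - 3322)/39 = (-2538 + √22)*(1/39) = -846/13 + √22/39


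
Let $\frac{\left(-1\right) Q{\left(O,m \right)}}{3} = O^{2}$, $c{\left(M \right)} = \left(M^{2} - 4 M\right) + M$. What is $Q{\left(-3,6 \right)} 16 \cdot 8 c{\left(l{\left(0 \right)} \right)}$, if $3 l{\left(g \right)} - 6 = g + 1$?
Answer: $5376$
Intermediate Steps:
$l{\left(g \right)} = \frac{7}{3} + \frac{g}{3}$ ($l{\left(g \right)} = 2 + \frac{g + 1}{3} = 2 + \frac{1 + g}{3} = 2 + \left(\frac{1}{3} + \frac{g}{3}\right) = \frac{7}{3} + \frac{g}{3}$)
$c{\left(M \right)} = M^{2} - 3 M$
$Q{\left(O,m \right)} = - 3 O^{2}$
$Q{\left(-3,6 \right)} 16 \cdot 8 c{\left(l{\left(0 \right)} \right)} = - 3 \left(-3\right)^{2} \cdot 16 \cdot 8 \left(\frac{7}{3} + \frac{1}{3} \cdot 0\right) \left(-3 + \left(\frac{7}{3} + \frac{1}{3} \cdot 0\right)\right) = \left(-3\right) 9 \cdot 16 \cdot 8 \left(\frac{7}{3} + 0\right) \left(-3 + \left(\frac{7}{3} + 0\right)\right) = \left(-27\right) 16 \cdot 8 \frac{7 \left(-3 + \frac{7}{3}\right)}{3} = \left(-432\right) 8 \cdot \frac{7}{3} \left(- \frac{2}{3}\right) = \left(-3456\right) \left(- \frac{14}{9}\right) = 5376$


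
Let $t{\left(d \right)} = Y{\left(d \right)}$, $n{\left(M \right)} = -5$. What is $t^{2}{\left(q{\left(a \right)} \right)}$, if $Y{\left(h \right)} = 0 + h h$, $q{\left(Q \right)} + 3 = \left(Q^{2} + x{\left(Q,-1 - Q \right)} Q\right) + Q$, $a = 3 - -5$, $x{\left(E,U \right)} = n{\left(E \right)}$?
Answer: $707281$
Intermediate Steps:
$x{\left(E,U \right)} = -5$
$a = 8$ ($a = 3 + 5 = 8$)
$q{\left(Q \right)} = -3 + Q^{2} - 4 Q$ ($q{\left(Q \right)} = -3 + \left(\left(Q^{2} - 5 Q\right) + Q\right) = -3 + \left(Q^{2} - 4 Q\right) = -3 + Q^{2} - 4 Q$)
$Y{\left(h \right)} = h^{2}$ ($Y{\left(h \right)} = 0 + h^{2} = h^{2}$)
$t{\left(d \right)} = d^{2}$
$t^{2}{\left(q{\left(a \right)} \right)} = \left(\left(-3 + 8^{2} - 32\right)^{2}\right)^{2} = \left(\left(-3 + 64 - 32\right)^{2}\right)^{2} = \left(29^{2}\right)^{2} = 841^{2} = 707281$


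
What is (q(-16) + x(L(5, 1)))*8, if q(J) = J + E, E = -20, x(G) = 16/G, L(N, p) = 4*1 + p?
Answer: -1312/5 ≈ -262.40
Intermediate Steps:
L(N, p) = 4 + p
q(J) = -20 + J (q(J) = J - 20 = -20 + J)
(q(-16) + x(L(5, 1)))*8 = ((-20 - 16) + 16/(4 + 1))*8 = (-36 + 16/5)*8 = -164/5*8 = -1312/5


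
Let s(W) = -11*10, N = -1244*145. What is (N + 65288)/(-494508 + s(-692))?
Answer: 57546/247309 ≈ 0.23269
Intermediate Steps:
N = -180380
s(W) = -110
(N + 65288)/(-494508 + s(-692)) = (-180380 + 65288)/(-494508 - 110) = -115092/(-494618) = -115092*(-1/494618) = 57546/247309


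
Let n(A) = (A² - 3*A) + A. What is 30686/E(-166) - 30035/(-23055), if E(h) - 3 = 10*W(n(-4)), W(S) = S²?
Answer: 19567943/2952577 ≈ 6.6274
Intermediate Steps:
n(A) = A² - 2*A
E(h) = 5763 (E(h) = 3 + 10*(-4*(-2 - 4))² = 3 + 10*(-4*(-6))² = 3 + 10*24² = 3 + 10*576 = 3 + 5760 = 5763)
30686/E(-166) - 30035/(-23055) = 30686/5763 - 30035/(-23055) = 30686*(1/5763) - 30035*(-1/23055) = 30686/5763 + 6007/4611 = 19567943/2952577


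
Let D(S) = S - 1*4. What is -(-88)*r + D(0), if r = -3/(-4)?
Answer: 62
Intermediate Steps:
r = 3/4 (r = -3*(-1/4) = 3/4 ≈ 0.75000)
D(S) = -4 + S (D(S) = S - 4 = -4 + S)
-(-88)*r + D(0) = -(-88)*3/4 + (-4 + 0) = -44*(-3/2) - 4 = 66 - 4 = 62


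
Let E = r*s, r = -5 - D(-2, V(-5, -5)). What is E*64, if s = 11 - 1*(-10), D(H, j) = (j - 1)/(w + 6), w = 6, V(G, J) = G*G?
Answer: -9408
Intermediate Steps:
V(G, J) = G²
D(H, j) = -1/12 + j/12 (D(H, j) = (j - 1)/(6 + 6) = (-1 + j)/12 = (-1 + j)*(1/12) = -1/12 + j/12)
s = 21 (s = 11 + 10 = 21)
r = -7 (r = -5 - (-1/12 + (1/12)*(-5)²) = -5 - (-1/12 + (1/12)*25) = -5 - (-1/12 + 25/12) = -5 - 1*2 = -5 - 2 = -7)
E = -147 (E = -7*21 = -147)
E*64 = -147*64 = -9408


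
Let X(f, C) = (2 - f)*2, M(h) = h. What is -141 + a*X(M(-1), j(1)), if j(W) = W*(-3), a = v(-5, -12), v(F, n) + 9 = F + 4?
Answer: -201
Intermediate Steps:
v(F, n) = -5 + F (v(F, n) = -9 + (F + 4) = -9 + (4 + F) = -5 + F)
a = -10 (a = -5 - 5 = -10)
j(W) = -3*W
X(f, C) = 4 - 2*f
-141 + a*X(M(-1), j(1)) = -141 - 10*(4 - 2*(-1)) = -141 - 10*(4 + 2) = -141 - 10*6 = -141 - 60 = -201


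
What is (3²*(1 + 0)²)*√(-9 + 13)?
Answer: 18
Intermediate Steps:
(3²*(1 + 0)²)*√(-9 + 13) = (9*1²)*√4 = (9*1)*2 = 9*2 = 18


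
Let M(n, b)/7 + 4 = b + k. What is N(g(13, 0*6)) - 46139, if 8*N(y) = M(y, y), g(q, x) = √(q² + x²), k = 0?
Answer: -369049/8 ≈ -46131.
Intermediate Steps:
M(n, b) = -28 + 7*b (M(n, b) = -28 + 7*(b + 0) = -28 + 7*b)
N(y) = -7/2 + 7*y/8 (N(y) = (-28 + 7*y)/8 = -7/2 + 7*y/8)
N(g(13, 0*6)) - 46139 = (-7/2 + 7*√(13² + (0*6)²)/8) - 46139 = (-7/2 + 7*√(169 + 0²)/8) - 46139 = (-7/2 + 7*√(169 + 0)/8) - 46139 = (-7/2 + 7*√169/8) - 46139 = (-7/2 + (7/8)*13) - 46139 = (-7/2 + 91/8) - 46139 = 63/8 - 46139 = -369049/8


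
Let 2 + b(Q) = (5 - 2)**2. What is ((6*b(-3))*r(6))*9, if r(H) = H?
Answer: 2268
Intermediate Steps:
b(Q) = 7 (b(Q) = -2 + (5 - 2)**2 = -2 + 3**2 = -2 + 9 = 7)
((6*b(-3))*r(6))*9 = ((6*7)*6)*9 = (42*6)*9 = 252*9 = 2268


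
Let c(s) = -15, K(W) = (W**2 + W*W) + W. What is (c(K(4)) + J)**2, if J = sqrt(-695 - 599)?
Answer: (15 - I*sqrt(1294))**2 ≈ -1069.0 - 1079.2*I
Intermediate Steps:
K(W) = W + 2*W**2 (K(W) = (W**2 + W**2) + W = 2*W**2 + W = W + 2*W**2)
J = I*sqrt(1294) (J = sqrt(-1294) = I*sqrt(1294) ≈ 35.972*I)
(c(K(4)) + J)**2 = (-15 + I*sqrt(1294))**2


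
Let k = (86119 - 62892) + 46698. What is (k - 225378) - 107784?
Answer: -263237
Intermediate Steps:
k = 69925 (k = 23227 + 46698 = 69925)
(k - 225378) - 107784 = (69925 - 225378) - 107784 = -155453 - 107784 = -263237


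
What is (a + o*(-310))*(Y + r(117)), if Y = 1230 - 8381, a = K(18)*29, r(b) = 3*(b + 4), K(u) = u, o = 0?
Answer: -3543336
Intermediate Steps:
r(b) = 12 + 3*b (r(b) = 3*(4 + b) = 12 + 3*b)
a = 522 (a = 18*29 = 522)
Y = -7151
(a + o*(-310))*(Y + r(117)) = (522 + 0*(-310))*(-7151 + (12 + 3*117)) = (522 + 0)*(-7151 + (12 + 351)) = 522*(-7151 + 363) = 522*(-6788) = -3543336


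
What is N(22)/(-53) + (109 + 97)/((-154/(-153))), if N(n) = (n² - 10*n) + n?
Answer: 813205/4081 ≈ 199.27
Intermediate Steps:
N(n) = n² - 9*n
N(22)/(-53) + (109 + 97)/((-154/(-153))) = (22*(-9 + 22))/(-53) + (109 + 97)/((-154/(-153))) = (22*13)*(-1/53) + 206/((-154*(-1/153))) = 286*(-1/53) + 206/(154/153) = -286/53 + 206*(153/154) = -286/53 + 15759/77 = 813205/4081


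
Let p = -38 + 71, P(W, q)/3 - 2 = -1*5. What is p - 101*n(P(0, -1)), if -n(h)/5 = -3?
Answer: -1482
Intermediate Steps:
P(W, q) = -9 (P(W, q) = 6 + 3*(-1*5) = 6 + 3*(-5) = 6 - 15 = -9)
n(h) = 15 (n(h) = -5*(-3) = 15)
p = 33
p - 101*n(P(0, -1)) = 33 - 101*15 = 33 - 1515 = -1482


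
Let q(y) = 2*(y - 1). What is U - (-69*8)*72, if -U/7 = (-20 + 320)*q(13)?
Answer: -10656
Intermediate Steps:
q(y) = -2 + 2*y (q(y) = 2*(-1 + y) = -2 + 2*y)
U = -50400 (U = -7*(-20 + 320)*(-2 + 2*13) = -2100*(-2 + 26) = -2100*24 = -7*7200 = -50400)
U - (-69*8)*72 = -50400 - (-69*8)*72 = -50400 - (-552)*72 = -50400 - 1*(-39744) = -50400 + 39744 = -10656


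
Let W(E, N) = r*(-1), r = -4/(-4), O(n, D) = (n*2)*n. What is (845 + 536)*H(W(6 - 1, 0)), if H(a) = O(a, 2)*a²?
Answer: 2762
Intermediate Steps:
O(n, D) = 2*n² (O(n, D) = (2*n)*n = 2*n²)
r = 1 (r = -4*(-¼) = 1)
W(E, N) = -1 (W(E, N) = 1*(-1) = -1)
H(a) = 2*a⁴ (H(a) = (2*a²)*a² = 2*a⁴)
(845 + 536)*H(W(6 - 1, 0)) = (845 + 536)*(2*(-1)⁴) = 1381*(2*1) = 1381*2 = 2762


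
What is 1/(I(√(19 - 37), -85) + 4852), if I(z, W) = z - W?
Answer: 4937/24373987 - 3*I*√2/24373987 ≈ 0.00020255 - 1.7406e-7*I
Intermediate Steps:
1/(I(√(19 - 37), -85) + 4852) = 1/((√(19 - 37) - 1*(-85)) + 4852) = 1/((√(-18) + 85) + 4852) = 1/((3*I*√2 + 85) + 4852) = 1/((85 + 3*I*√2) + 4852) = 1/(4937 + 3*I*√2)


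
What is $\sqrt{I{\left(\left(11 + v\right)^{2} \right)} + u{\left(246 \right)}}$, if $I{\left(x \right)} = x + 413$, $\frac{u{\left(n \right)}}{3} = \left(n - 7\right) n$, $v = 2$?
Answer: $2 \sqrt{44241} \approx 420.67$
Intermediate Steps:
$u{\left(n \right)} = 3 n \left(-7 + n\right)$ ($u{\left(n \right)} = 3 \left(n - 7\right) n = 3 \left(-7 + n\right) n = 3 n \left(-7 + n\right)$)
$I{\left(x \right)} = 413 + x$
$\sqrt{I{\left(\left(11 + v\right)^{2} \right)} + u{\left(246 \right)}} = \sqrt{\left(413 + \left(11 + 2\right)^{2}\right) + 3 \cdot 246 \left(-7 + 246\right)} = \sqrt{\left(413 + 13^{2}\right) + 3 \cdot 246 \cdot 239} = \sqrt{\left(413 + 169\right) + 176382} = \sqrt{582 + 176382} = \sqrt{176964} = 2 \sqrt{44241}$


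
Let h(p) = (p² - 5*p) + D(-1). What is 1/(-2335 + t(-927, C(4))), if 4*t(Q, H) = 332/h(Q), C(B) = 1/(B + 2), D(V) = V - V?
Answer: -863964/2017355857 ≈ -0.00042827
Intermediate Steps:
D(V) = 0
C(B) = 1/(2 + B)
h(p) = p² - 5*p (h(p) = (p² - 5*p) + 0 = p² - 5*p)
t(Q, H) = 83/(Q*(-5 + Q)) (t(Q, H) = (332/((Q*(-5 + Q))))/4 = (332*(1/(Q*(-5 + Q))))/4 = (332/(Q*(-5 + Q)))/4 = 83/(Q*(-5 + Q)))
1/(-2335 + t(-927, C(4))) = 1/(-2335 + 83/(-927*(-5 - 927))) = 1/(-2335 + 83*(-1/927)/(-932)) = 1/(-2335 + 83*(-1/927)*(-1/932)) = 1/(-2335 + 83/863964) = 1/(-2017355857/863964) = -863964/2017355857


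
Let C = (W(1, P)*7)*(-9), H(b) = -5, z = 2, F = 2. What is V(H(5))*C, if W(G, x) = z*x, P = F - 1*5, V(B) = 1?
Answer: 378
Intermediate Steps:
P = -3 (P = 2 - 1*5 = 2 - 5 = -3)
W(G, x) = 2*x
C = 378 (C = ((2*(-3))*7)*(-9) = -6*7*(-9) = -42*(-9) = 378)
V(H(5))*C = 1*378 = 378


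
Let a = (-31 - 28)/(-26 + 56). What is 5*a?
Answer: -59/6 ≈ -9.8333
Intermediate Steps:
a = -59/30 ≈ -1.9667
5*a = 5*(-59/30) = -59/6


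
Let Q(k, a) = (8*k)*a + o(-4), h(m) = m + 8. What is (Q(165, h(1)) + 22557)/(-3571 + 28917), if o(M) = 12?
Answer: 34449/25346 ≈ 1.3591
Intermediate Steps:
h(m) = 8 + m
Q(k, a) = 12 + 8*a*k (Q(k, a) = (8*k)*a + 12 = 8*a*k + 12 = 12 + 8*a*k)
(Q(165, h(1)) + 22557)/(-3571 + 28917) = ((12 + 8*(8 + 1)*165) + 22557)/(-3571 + 28917) = ((12 + 8*9*165) + 22557)/25346 = ((12 + 11880) + 22557)*(1/25346) = (11892 + 22557)*(1/25346) = 34449*(1/25346) = 34449/25346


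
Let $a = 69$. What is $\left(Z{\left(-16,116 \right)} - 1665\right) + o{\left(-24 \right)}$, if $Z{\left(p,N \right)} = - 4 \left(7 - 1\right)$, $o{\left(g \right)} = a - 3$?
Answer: $-1623$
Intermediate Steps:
$o{\left(g \right)} = 66$ ($o{\left(g \right)} = 69 - 3 = 66$)
$Z{\left(p,N \right)} = -24$ ($Z{\left(p,N \right)} = \left(-4\right) 6 = -24$)
$\left(Z{\left(-16,116 \right)} - 1665\right) + o{\left(-24 \right)} = \left(-24 - 1665\right) + 66 = -1689 + 66 = -1623$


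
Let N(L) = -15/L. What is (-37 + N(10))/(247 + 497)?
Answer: -77/1488 ≈ -0.051747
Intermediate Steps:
(-37 + N(10))/(247 + 497) = (-37 - 15/10)/(247 + 497) = (-37 - 15*1/10)/744 = (-37 - 3/2)/744 = (1/744)*(-77/2) = -77/1488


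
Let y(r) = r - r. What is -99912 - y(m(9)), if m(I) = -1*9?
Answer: -99912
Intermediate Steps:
m(I) = -9
y(r) = 0
-99912 - y(m(9)) = -99912 - 1*0 = -99912 + 0 = -99912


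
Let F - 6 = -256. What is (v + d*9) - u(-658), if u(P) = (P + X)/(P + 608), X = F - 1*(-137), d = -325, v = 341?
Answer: -129971/50 ≈ -2599.4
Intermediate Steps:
F = -250 (F = 6 - 256 = -250)
X = -113 (X = -250 - 1*(-137) = -250 + 137 = -113)
u(P) = (-113 + P)/(608 + P) (u(P) = (P - 113)/(P + 608) = (-113 + P)/(608 + P))
(v + d*9) - u(-658) = (341 - 325*9) - (-113 - 658)/(608 - 658) = (341 - 2925) - (-771)/(-50) = -2584 - (-1)*(-771)/50 = -2584 - 1*771/50 = -2584 - 771/50 = -129971/50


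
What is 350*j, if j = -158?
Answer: -55300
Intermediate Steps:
350*j = 350*(-158) = -55300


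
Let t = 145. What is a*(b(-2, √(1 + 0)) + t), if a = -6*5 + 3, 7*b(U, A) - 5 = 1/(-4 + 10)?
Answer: -55089/14 ≈ -3934.9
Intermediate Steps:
b(U, A) = 31/42 (b(U, A) = 5/7 + 1/(7*(-4 + 10)) = 5/7 + (⅐)/6 = 5/7 + (⅐)*(⅙) = 5/7 + 1/42 = 31/42)
a = -27 (a = -30 + 3 = -27)
a*(b(-2, √(1 + 0)) + t) = -27*(31/42 + 145) = -27*6121/42 = -55089/14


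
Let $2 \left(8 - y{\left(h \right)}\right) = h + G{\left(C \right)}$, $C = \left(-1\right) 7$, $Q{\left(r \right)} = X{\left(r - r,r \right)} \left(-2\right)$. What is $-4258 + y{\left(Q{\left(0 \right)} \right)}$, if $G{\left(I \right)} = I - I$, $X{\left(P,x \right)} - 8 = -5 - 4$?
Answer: $-4251$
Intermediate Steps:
$X{\left(P,x \right)} = -1$ ($X{\left(P,x \right)} = 8 - 9 = -1$)
$Q{\left(r \right)} = 2$ ($Q{\left(r \right)} = \left(-1\right) \left(-2\right) = 2$)
$C = -7$
$G{\left(I \right)} = 0$
$y{\left(h \right)} = 8 - \frac{h}{2}$ ($y{\left(h \right)} = 8 - \frac{h + 0}{2} = 8 - \frac{h}{2}$)
$-4258 + y{\left(Q{\left(0 \right)} \right)} = -4258 + \left(8 - 1\right) = -4258 + 7 = -4251$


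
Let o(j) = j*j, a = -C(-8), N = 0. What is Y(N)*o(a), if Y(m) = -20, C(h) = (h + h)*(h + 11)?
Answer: -46080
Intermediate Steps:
C(h) = 2*h*(11 + h) (C(h) = (2*h)*(11 + h) = 2*h*(11 + h))
a = 48 (a = -2*(-8)*(11 - 8) = -2*(-8)*3 = -1*(-48) = 48)
o(j) = j²
Y(N)*o(a) = -20*48² = -20*2304 = -46080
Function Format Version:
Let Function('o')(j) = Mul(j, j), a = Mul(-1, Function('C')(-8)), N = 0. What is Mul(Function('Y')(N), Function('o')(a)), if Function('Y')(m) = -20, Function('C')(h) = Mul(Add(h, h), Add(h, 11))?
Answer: -46080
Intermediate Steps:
Function('C')(h) = Mul(2, h, Add(11, h)) (Function('C')(h) = Mul(Mul(2, h), Add(11, h)) = Mul(2, h, Add(11, h)))
a = 48 (a = Mul(-1, Mul(2, -8, Add(11, -8))) = Mul(-1, Mul(2, -8, 3)) = Mul(-1, -48) = 48)
Function('o')(j) = Pow(j, 2)
Mul(Function('Y')(N), Function('o')(a)) = Mul(-20, Pow(48, 2)) = Mul(-20, 2304) = -46080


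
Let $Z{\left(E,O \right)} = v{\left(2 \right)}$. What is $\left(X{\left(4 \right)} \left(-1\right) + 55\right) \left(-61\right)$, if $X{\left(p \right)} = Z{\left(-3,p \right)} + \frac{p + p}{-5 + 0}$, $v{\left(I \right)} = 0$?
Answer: $- \frac{17263}{5} \approx -3452.6$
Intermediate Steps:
$Z{\left(E,O \right)} = 0$
$X{\left(p \right)} = - \frac{2 p}{5}$ ($X{\left(p \right)} = 0 + \frac{p + p}{-5 + 0} = 0 + \frac{2 p}{-5} = 0 + 2 p \left(- \frac{1}{5}\right) = 0 - \frac{2 p}{5} = - \frac{2 p}{5}$)
$\left(X{\left(4 \right)} \left(-1\right) + 55\right) \left(-61\right) = \left(\left(- \frac{2}{5}\right) 4 \left(-1\right) + 55\right) \left(-61\right) = \left(\left(- \frac{8}{5}\right) \left(-1\right) + 55\right) \left(-61\right) = \left(\frac{8}{5} + 55\right) \left(-61\right) = \frac{283}{5} \left(-61\right) = - \frac{17263}{5}$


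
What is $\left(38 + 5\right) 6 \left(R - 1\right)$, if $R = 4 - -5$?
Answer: $2064$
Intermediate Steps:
$R = 9$ ($R = 4 + 5 = 9$)
$\left(38 + 5\right) 6 \left(R - 1\right) = \left(38 + 5\right) 6 \left(9 - 1\right) = 43 \cdot 6 \cdot 8 = 43 \cdot 48 = 2064$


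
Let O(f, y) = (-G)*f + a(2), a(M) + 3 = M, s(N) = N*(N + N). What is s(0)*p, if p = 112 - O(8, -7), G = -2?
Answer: 0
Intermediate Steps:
s(N) = 2*N**2 (s(N) = N*(2*N) = 2*N**2)
a(M) = -3 + M
O(f, y) = -1 + 2*f (O(f, y) = (-1*(-2))*f + (-3 + 2) = 2*f - 1 = -1 + 2*f)
p = 97 (p = 112 - (-1 + 2*8) = 112 - (-1 + 16) = 112 - 1*15 = 112 - 15 = 97)
s(0)*p = (2*0**2)*97 = (2*0)*97 = 0*97 = 0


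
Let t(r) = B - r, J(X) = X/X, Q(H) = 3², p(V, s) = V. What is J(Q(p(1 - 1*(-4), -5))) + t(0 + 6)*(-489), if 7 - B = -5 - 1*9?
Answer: -7334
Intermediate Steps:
Q(H) = 9
J(X) = 1
B = 21 (B = 7 - (-5 - 1*9) = 7 - (-5 - 9) = 7 - 1*(-14) = 7 + 14 = 21)
t(r) = 21 - r
J(Q(p(1 - 1*(-4), -5))) + t(0 + 6)*(-489) = 1 + (21 - (0 + 6))*(-489) = 1 + (21 - 1*6)*(-489) = 1 + (21 - 6)*(-489) = 1 + 15*(-489) = 1 - 7335 = -7334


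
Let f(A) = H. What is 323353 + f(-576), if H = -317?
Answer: 323036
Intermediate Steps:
f(A) = -317
323353 + f(-576) = 323353 - 317 = 323036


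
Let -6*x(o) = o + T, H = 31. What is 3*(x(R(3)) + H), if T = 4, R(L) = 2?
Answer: 90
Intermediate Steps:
x(o) = -2/3 - o/6 (x(o) = -(o + 4)/6 = -(4 + o)/6 = -2/3 - o/6)
3*(x(R(3)) + H) = 3*((-2/3 - 1/6*2) + 31) = 3*((-2/3 - 1/3) + 31) = 3*(-1 + 31) = 3*30 = 90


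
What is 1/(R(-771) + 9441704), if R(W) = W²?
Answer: 1/10036145 ≈ 9.9640e-8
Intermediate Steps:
1/(R(-771) + 9441704) = 1/((-771)² + 9441704) = 1/(594441 + 9441704) = 1/10036145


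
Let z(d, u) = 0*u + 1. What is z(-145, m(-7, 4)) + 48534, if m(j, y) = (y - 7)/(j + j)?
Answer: 48535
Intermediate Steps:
m(j, y) = (-7 + y)/(2*j) (m(j, y) = (-7 + y)/((2*j)) = (-7 + y)*(1/(2*j)) = (-7 + y)/(2*j))
z(d, u) = 1 (z(d, u) = 0 + 1 = 1)
z(-145, m(-7, 4)) + 48534 = 1 + 48534 = 48535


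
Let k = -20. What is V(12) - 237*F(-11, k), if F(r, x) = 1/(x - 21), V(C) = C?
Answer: 729/41 ≈ 17.780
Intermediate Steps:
F(r, x) = 1/(-21 + x)
V(12) - 237*F(-11, k) = 12 - 237/(-21 - 20) = 12 - 237/(-41) = 12 - 237*(-1/41) = 12 + 237/41 = 729/41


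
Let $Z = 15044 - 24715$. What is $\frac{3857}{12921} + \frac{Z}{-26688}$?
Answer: $\frac{25321623}{38315072} \approx 0.66088$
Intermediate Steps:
$Z = -9671$ ($Z = 15044 - 24715 = -9671$)
$\frac{3857}{12921} + \frac{Z}{-26688} = \frac{3857}{12921} - \frac{9671}{-26688} = 3857 \cdot \frac{1}{12921} - - \frac{9671}{26688} = \frac{3857}{12921} + \frac{9671}{26688} = \frac{25321623}{38315072}$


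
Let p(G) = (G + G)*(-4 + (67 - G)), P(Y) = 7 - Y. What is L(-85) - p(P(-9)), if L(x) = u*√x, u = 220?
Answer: -1504 + 220*I*√85 ≈ -1504.0 + 2028.3*I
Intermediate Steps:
p(G) = 2*G*(63 - G) (p(G) = (2*G)*(63 - G) = 2*G*(63 - G))
L(x) = 220*√x
L(-85) - p(P(-9)) = 220*√(-85) - 2*(7 - 1*(-9))*(63 - (7 - 1*(-9))) = 220*(I*√85) - 2*(7 + 9)*(63 - (7 + 9)) = 220*I*√85 - 2*16*(63 - 1*16) = 220*I*√85 - 2*16*(63 - 16) = 220*I*√85 - 2*16*47 = 220*I*√85 - 1*1504 = 220*I*√85 - 1504 = -1504 + 220*I*√85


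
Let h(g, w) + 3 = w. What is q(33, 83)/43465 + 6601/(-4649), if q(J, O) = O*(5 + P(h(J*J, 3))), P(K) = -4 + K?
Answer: -286526598/202068785 ≈ -1.4180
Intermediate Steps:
h(g, w) = -3 + w
q(J, O) = O (q(J, O) = O*(5 + (-4 + (-3 + 3))) = O*(5 + (-4 + 0)) = O*(5 - 4) = O*1 = O)
q(33, 83)/43465 + 6601/(-4649) = 83/43465 + 6601/(-4649) = 83*(1/43465) + 6601*(-1/4649) = 83/43465 - 6601/4649 = -286526598/202068785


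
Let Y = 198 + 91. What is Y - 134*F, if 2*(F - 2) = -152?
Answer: 10205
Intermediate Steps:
Y = 289
F = -74 (F = 2 + (1/2)*(-152) = 2 - 76 = -74)
Y - 134*F = 289 - 134*(-74) = 289 + 9916 = 10205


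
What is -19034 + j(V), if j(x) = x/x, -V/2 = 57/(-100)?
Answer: -19033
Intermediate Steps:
V = 57/50 (V = -114/(-100) = -114*(-1)/100 = -2*(-57/100) = 57/50 ≈ 1.1400)
j(x) = 1
-19034 + j(V) = -19034 + 1 = -19033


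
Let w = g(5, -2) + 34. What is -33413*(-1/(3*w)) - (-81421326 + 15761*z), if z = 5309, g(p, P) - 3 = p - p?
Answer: -250140940/111 ≈ -2.2535e+6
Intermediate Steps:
g(p, P) = 3 (g(p, P) = 3 + (p - p) = 3 + 0 = 3)
w = 37 (w = 3 + 34 = 37)
-33413*(-1/(3*w)) - (-81421326 + 15761*z) = -33413/(37*(-3)) - 47283/(3/(5309 - 5166)) = -33413/(-111) - 47283/(3/143) = -33413*(-1/111) - 47283/((1/143)*3) = 33413/111 - 47283/3/143 = 33413/111 - 47283*143/3 = 33413/111 - 2253823 = -250140940/111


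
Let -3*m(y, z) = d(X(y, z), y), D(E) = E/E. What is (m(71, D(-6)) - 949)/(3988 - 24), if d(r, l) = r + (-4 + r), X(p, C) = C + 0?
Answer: -2845/11892 ≈ -0.23924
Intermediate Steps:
X(p, C) = C
D(E) = 1
d(r, l) = -4 + 2*r
m(y, z) = 4/3 - 2*z/3 (m(y, z) = -(-4 + 2*z)/3 = 4/3 - 2*z/3)
(m(71, D(-6)) - 949)/(3988 - 24) = ((4/3 - 2/3*1) - 949)/(3988 - 24) = ((4/3 - 2/3) - 949)/3964 = (2/3 - 949)*(1/3964) = -2845/3*1/3964 = -2845/11892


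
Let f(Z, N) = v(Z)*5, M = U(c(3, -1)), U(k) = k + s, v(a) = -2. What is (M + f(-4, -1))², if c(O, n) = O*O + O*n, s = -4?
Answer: 64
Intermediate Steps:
c(O, n) = O² + O*n
U(k) = -4 + k (U(k) = k - 4 = -4 + k)
M = 2 (M = -4 + 3*(3 - 1) = -4 + 3*2 = -4 + 6 = 2)
f(Z, N) = -10 (f(Z, N) = -2*5 = -10)
(M + f(-4, -1))² = (2 - 10)² = (-8)² = 64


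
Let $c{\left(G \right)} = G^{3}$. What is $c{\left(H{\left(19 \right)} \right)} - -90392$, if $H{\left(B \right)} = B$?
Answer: $97251$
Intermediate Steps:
$c{\left(H{\left(19 \right)} \right)} - -90392 = 19^{3} - -90392 = 6859 + 90392 = 97251$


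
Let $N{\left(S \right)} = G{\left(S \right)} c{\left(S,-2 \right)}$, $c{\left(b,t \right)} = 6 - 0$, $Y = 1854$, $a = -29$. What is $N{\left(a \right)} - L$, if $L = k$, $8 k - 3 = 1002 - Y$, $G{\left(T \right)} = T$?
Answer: $- \frac{543}{8} \approx -67.875$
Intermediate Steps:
$k = - \frac{849}{8}$ ($k = \frac{3}{8} + \frac{1002 - 1854}{8} = \frac{3}{8} + \frac{1}{8} \left(-852\right) = \frac{3}{8} - \frac{213}{2} = - \frac{849}{8} \approx -106.13$)
$c{\left(b,t \right)} = 6$ ($c{\left(b,t \right)} = 6 + 0 = 6$)
$L = - \frac{849}{8} \approx -106.13$
$N{\left(S \right)} = 6 S$ ($N{\left(S \right)} = S 6 = 6 S$)
$N{\left(a \right)} - L = 6 \left(-29\right) - - \frac{849}{8} = -174 + \frac{849}{8} = - \frac{543}{8}$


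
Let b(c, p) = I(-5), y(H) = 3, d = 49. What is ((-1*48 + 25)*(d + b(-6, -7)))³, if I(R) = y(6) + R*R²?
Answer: 4733169839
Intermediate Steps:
I(R) = 3 + R³ (I(R) = 3 + R*R² = 3 + R³)
b(c, p) = -122 (b(c, p) = 3 + (-5)³ = 3 - 125 = -122)
((-1*48 + 25)*(d + b(-6, -7)))³ = ((-1*48 + 25)*(49 - 122))³ = ((-48 + 25)*(-73))³ = (-23*(-73))³ = 1679³ = 4733169839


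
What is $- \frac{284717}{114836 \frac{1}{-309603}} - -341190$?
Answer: $\frac{127330132191}{114836} \approx 1.1088 \cdot 10^{6}$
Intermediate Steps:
$- \frac{284717}{114836 \frac{1}{-309603}} - -341190 = - \frac{284717}{114836 \left(- \frac{1}{309603}\right)} + 341190 = - \frac{284717}{- \frac{114836}{309603}} + 341190 = \left(-284717\right) \left(- \frac{309603}{114836}\right) + 341190 = \frac{88149237351}{114836} + 341190 = \frac{127330132191}{114836}$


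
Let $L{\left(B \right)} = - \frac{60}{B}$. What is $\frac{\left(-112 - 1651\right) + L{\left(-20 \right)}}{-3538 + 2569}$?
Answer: $\frac{1760}{969} \approx 1.8163$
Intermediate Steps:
$\frac{\left(-112 - 1651\right) + L{\left(-20 \right)}}{-3538 + 2569} = \frac{\left(-112 - 1651\right) - \frac{60}{-20}}{-3538 + 2569} = \frac{\left(-112 - 1651\right) - -3}{-969} = \left(-1763 + 3\right) \left(- \frac{1}{969}\right) = \left(-1760\right) \left(- \frac{1}{969}\right) = \frac{1760}{969}$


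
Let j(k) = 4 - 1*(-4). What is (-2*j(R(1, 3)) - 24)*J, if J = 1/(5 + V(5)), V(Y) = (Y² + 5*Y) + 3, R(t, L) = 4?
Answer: -20/29 ≈ -0.68966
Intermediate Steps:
j(k) = 8 (j(k) = 4 + 4 = 8)
V(Y) = 3 + Y² + 5*Y
J = 1/58 (J = 1/(5 + (3 + 5² + 5*5)) = 1/(5 + (3 + 25 + 25)) = 1/(5 + 53) = 1/58 ≈ 0.017241)
(-2*j(R(1, 3)) - 24)*J = (-2*8 - 24)*(1/58) = (-16 - 24)*(1/58) = -40*1/58 = -20/29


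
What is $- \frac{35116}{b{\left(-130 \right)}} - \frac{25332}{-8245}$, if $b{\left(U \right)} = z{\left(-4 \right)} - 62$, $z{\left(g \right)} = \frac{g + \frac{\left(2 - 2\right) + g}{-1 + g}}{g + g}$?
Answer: $\frac{363864839}{634865} \approx 573.14$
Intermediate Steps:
$z{\left(g \right)} = \frac{g + \frac{g}{-1 + g}}{2 g}$ ($z{\left(g \right)} = \frac{g + \frac{\left(2 - 2\right) + g}{-1 + g}}{2 g} = \left(g + \frac{0 + g}{-1 + g}\right) \frac{1}{2 g} = \left(g + \frac{g}{-1 + g}\right) \frac{1}{2 g} = \frac{g + \frac{g}{-1 + g}}{2 g}$)
$b{\left(U \right)} = - \frac{308}{5}$ ($b{\left(U \right)} = \frac{1}{2} \left(-4\right) \frac{1}{-1 - 4} - 62 = \frac{1}{2} \left(-4\right) \frac{1}{-5} - 62 = \frac{1}{2} \left(-4\right) \left(- \frac{1}{5}\right) - 62 = \frac{2}{5} - 62 = - \frac{308}{5}$)
$- \frac{35116}{b{\left(-130 \right)}} - \frac{25332}{-8245} = - \frac{35116}{- \frac{308}{5}} - \frac{25332}{-8245} = \left(-35116\right) \left(- \frac{5}{308}\right) - - \frac{25332}{8245} = \frac{43895}{77} + \frac{25332}{8245} = \frac{363864839}{634865}$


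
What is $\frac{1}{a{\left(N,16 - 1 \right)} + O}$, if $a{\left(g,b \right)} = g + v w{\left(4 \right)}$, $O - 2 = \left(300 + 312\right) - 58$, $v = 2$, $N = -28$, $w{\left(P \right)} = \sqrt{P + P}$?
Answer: $\frac{33}{17422} - \frac{\sqrt{2}}{69688} \approx 0.0018739$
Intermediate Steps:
$w{\left(P \right)} = \sqrt{2} \sqrt{P}$ ($w{\left(P \right)} = \sqrt{2 P} = \sqrt{2} \sqrt{P}$)
$O = 556$ ($O = 2 + \left(\left(300 + 312\right) - 58\right) = 2 + \left(612 - 58\right) = 2 + 554 = 556$)
$a{\left(g,b \right)} = g + 4 \sqrt{2}$ ($a{\left(g,b \right)} = g + 2 \sqrt{2} \sqrt{4} = g + 2 \sqrt{2} \cdot 2 = g + 2 \cdot 2 \sqrt{2} = g + 4 \sqrt{2}$)
$\frac{1}{a{\left(N,16 - 1 \right)} + O} = \frac{1}{\left(-28 + 4 \sqrt{2}\right) + 556} = \frac{1}{528 + 4 \sqrt{2}}$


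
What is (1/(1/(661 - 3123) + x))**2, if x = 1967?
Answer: 6061444/23452256619009 ≈ 2.5846e-7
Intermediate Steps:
(1/(1/(661 - 3123) + x))**2 = (1/(1/(661 - 3123) + 1967))**2 = (1/(1/(-2462) + 1967))**2 = (1/(-1/2462 + 1967))**2 = (1/(4842753/2462))**2 = (2462/4842753)**2 = 6061444/23452256619009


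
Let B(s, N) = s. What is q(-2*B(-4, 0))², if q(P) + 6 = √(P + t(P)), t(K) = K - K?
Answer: 44 - 24*√2 ≈ 10.059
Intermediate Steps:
t(K) = 0
q(P) = -6 + √P (q(P) = -6 + √(P + 0) = -6 + √P)
q(-2*B(-4, 0))² = (-6 + √(-2*(-4)))² = (-6 + √8)² = (-6 + 2*√2)²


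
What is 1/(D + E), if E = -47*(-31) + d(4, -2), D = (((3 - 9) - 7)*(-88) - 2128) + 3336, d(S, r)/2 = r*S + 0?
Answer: 1/3793 ≈ 0.00026364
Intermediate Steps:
d(S, r) = 2*S*r (d(S, r) = 2*(r*S + 0) = 2*(S*r + 0) = 2*(S*r) = 2*S*r)
D = 2352 (D = ((-6 - 7)*(-88) - 2128) + 3336 = (-13*(-88) - 2128) + 3336 = (1144 - 2128) + 3336 = -984 + 3336 = 2352)
E = 1441 (E = -47*(-31) + 2*4*(-2) = 1457 - 16 = 1441)
1/(D + E) = 1/(2352 + 1441) = 1/3793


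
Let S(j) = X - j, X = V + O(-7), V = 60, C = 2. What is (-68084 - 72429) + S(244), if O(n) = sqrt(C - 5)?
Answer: -140697 + I*sqrt(3) ≈ -1.407e+5 + 1.732*I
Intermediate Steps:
O(n) = I*sqrt(3) (O(n) = sqrt(2 - 5) = sqrt(-3) = I*sqrt(3))
X = 60 + I*sqrt(3) ≈ 60.0 + 1.732*I
S(j) = 60 - j + I*sqrt(3) (S(j) = (60 + I*sqrt(3)) - j = 60 - j + I*sqrt(3))
(-68084 - 72429) + S(244) = (-68084 - 72429) + (60 - 1*244 + I*sqrt(3)) = -140513 + (60 - 244 + I*sqrt(3)) = -140513 + (-184 + I*sqrt(3)) = -140697 + I*sqrt(3)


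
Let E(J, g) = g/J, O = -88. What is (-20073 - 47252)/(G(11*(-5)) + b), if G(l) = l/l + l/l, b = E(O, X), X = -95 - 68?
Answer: -5924600/339 ≈ -17477.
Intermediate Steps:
X = -163
b = 163/88 (b = -163/(-88) = -163*(-1/88) = 163/88 ≈ 1.8523)
G(l) = 2 (G(l) = 1 + 1 = 2)
(-20073 - 47252)/(G(11*(-5)) + b) = (-20073 - 47252)/(2 + 163/88) = -67325/339/88 = -67325*88/339 = -5924600/339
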